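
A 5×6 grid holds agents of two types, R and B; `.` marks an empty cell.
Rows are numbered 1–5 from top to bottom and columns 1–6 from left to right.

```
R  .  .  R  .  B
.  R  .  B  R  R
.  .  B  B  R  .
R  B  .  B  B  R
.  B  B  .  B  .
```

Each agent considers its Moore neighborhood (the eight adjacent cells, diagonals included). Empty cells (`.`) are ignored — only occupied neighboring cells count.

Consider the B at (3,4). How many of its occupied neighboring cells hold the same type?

Occupied neighbors of (3,4): (2,4)=B, (2,5)=R, (3,3)=B, (3,5)=R, (4,4)=B, (4,5)=B.
Same type (B): 4 of 6.

4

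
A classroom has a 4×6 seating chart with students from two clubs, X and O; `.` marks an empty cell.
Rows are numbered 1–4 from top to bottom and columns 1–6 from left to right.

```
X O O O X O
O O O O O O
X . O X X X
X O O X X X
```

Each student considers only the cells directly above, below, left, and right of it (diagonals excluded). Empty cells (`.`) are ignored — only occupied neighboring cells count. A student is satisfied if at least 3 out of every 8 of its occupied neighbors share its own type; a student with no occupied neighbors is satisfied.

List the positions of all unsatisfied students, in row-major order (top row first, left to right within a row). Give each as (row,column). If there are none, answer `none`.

Row 1: (1,1)X 0/2 not · (1,2)O 2/3 satisfied · (1,3)O 3/3 satisfied · (1,4)O 2/3 satisfied · (1,5)X 0/3 not · (1,6)O 1/2 satisfied
Row 2: (2,1)O 1/3 not · (2,2)O 3/3 satisfied · (2,3)O 4/4 satisfied · (2,4)O 3/4 satisfied · (2,5)O 2/4 satisfied · (2,6)O 2/3 satisfied
Row 3: (3,1)X 1/2 satisfied · (3,3)O 2/3 satisfied · (3,4)X 2/4 satisfied · (3,5)X 3/4 satisfied · (3,6)X 2/3 satisfied
Row 4: (4,1)X 1/2 satisfied · (4,2)O 1/2 satisfied · (4,3)O 2/3 satisfied · (4,4)X 2/3 satisfied · (4,5)X 3/3 satisfied · (4,6)X 2/2 satisfied

(1,1), (1,5), (2,1)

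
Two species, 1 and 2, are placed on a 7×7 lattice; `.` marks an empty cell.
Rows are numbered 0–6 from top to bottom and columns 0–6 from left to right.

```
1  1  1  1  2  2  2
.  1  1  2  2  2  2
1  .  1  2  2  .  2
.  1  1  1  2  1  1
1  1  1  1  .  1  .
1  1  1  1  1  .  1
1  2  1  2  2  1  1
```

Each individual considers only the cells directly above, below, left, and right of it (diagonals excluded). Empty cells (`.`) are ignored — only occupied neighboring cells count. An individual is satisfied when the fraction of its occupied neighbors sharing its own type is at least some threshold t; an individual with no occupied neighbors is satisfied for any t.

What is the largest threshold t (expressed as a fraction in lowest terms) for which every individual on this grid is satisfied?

0/1

(0,0)1 1/1
(0,1)1 3/3
(0,2)1 3/3
(0,3)1 1/3
(0,4)2 2/3
(0,5)2 3/3
(0,6)2 2/2
(1,1)1 2/2
(1,2)1 3/4
(1,3)2 2/4
(1,4)2 4/4
(1,5)2 3/3
(1,6)2 3/3
(2,0)1 — no occupied neighbors
(2,2)1 2/3
(2,3)2 2/4
(2,4)2 3/3
(2,6)2 1/2
(3,1)1 2/2
(3,2)1 4/4
(3,3)1 2/4
(3,4)2 1/3
(3,5)1 2/3
(3,6)1 1/2
(4,0)1 2/2
(4,1)1 4/4
(4,2)1 4/4
(4,3)1 3/3
(4,5)1 1/1
(5,0)1 3/3
(5,1)1 3/4
(5,2)1 4/4
(5,3)1 3/4
(5,4)1 1/2
(5,6)1 1/1
(6,0)1 1/2
(6,1)2 0/3
(6,2)1 1/3
(6,3)2 1/3
(6,4)2 1/3
(6,5)1 1/2
(6,6)1 2/2
The smallest same-type fraction is 0/3 at (6,1), which reduces to 0/1. Any threshold above that leaves this individual unsatisfied.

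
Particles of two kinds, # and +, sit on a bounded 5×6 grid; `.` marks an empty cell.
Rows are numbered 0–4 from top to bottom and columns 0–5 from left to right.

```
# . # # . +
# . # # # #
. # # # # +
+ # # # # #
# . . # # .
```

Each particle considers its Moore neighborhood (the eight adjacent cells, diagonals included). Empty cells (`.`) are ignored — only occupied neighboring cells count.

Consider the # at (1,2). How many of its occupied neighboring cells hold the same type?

Occupied neighbors of (1,2): (0,2)=#, (0,3)=#, (1,3)=#, (2,1)=#, (2,2)=#, (2,3)=#.
Same type (#): 6 of 6.

6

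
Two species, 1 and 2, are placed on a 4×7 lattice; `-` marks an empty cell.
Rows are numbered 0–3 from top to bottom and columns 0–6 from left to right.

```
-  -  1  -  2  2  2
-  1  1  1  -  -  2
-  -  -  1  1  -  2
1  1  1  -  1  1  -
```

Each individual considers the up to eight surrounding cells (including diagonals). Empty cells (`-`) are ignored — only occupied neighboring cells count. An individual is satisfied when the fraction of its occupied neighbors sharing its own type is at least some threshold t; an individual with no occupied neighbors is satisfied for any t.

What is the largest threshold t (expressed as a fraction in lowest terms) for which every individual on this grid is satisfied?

(0,2)1 3/3
(0,4)2 1/2
(0,5)2 3/3
(0,6)2 2/2
(1,1)1 2/2
(1,2)1 4/4
(1,3)1 4/5
(1,6)2 3/3
(2,3)1 5/5
(2,4)1 4/4
(2,6)2 1/2
(3,0)1 1/1
(3,1)1 2/2
(3,2)1 2/2
(3,4)1 3/3
(3,5)1 2/3
The smallest same-type fraction is 1/2 at (0,4), which reduces to 1/2. Any threshold above that leaves this individual unsatisfied.

1/2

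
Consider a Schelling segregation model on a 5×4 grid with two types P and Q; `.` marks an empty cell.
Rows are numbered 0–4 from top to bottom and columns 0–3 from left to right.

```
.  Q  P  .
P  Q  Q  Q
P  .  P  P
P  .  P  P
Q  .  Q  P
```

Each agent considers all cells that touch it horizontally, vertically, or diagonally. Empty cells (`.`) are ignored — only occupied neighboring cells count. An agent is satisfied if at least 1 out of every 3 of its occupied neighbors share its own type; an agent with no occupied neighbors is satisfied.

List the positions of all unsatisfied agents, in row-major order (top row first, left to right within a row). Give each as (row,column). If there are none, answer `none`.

(0,1)Q 2/4 ok
(0,2)P 0/4 unhappy
(1,0)P 1/3 ok
(1,1)Q 2/6 ok
(1,2)Q 3/6 ok
(1,3)Q 1/4 unhappy
(2,0)P 2/3 ok
(2,2)P 3/6 ok
(2,3)P 3/5 ok
(3,0)P 1/2 ok
(3,2)P 4/5 ok
(3,3)P 4/5 ok
(4,0)Q 0/1 unhappy
(4,2)Q 0/3 unhappy
(4,3)P 2/3 ok

(0,2), (1,3), (4,0), (4,2)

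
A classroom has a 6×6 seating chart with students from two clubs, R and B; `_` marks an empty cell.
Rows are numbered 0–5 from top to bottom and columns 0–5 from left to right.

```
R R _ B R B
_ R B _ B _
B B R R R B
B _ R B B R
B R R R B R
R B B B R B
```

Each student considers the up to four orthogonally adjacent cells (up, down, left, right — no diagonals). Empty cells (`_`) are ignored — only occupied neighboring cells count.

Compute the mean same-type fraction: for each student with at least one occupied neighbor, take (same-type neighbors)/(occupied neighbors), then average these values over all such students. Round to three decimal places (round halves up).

(0,0)R 1/1
(0,1)R 2/2
(0,3)B 0/1
(0,4)R 0/3
(0,5)B 0/1
(1,1)R 1/3
(1,2)B 0/2
(1,4)B 0/2
(2,0)B 2/2
(2,1)B 1/3
(2,2)R 2/4
(2,3)R 2/3
(2,4)R 1/4
(2,5)B 0/2
(3,0)B 2/2
(3,2)R 2/3
(3,3)B 1/4
(3,4)B 2/4
(3,5)R 1/3
(4,0)B 1/3
(4,1)R 1/3
(4,2)R 3/4
(4,3)R 1/4
(4,4)B 1/4
(4,5)R 1/3
(5,0)R 0/2
(5,1)B 1/3
(5,2)B 2/3
(5,3)B 1/3
(5,4)R 0/3
(5,5)B 0/2
Sum over 31 students: 1/1 + 2/2 + 0/1 + 0/3 + 0/1 + 1/3 + 0/2 + 0/2 + 2/2 + 1/3 + 2/4 + 2/3 + 1/4 + 0/2 + 2/2 + 2/3 + 1/4 + 2/4 + 1/3 + 1/3 + 1/3 + 3/4 + 1/4 + 1/4 + 1/3 + 0/2 + 1/3 + 2/3 + 1/3 + 0/3 + 0/2 = 137/12; mean = 137/12 ÷ 31 = 137/372 = 0.368279… → 0.368.

0.368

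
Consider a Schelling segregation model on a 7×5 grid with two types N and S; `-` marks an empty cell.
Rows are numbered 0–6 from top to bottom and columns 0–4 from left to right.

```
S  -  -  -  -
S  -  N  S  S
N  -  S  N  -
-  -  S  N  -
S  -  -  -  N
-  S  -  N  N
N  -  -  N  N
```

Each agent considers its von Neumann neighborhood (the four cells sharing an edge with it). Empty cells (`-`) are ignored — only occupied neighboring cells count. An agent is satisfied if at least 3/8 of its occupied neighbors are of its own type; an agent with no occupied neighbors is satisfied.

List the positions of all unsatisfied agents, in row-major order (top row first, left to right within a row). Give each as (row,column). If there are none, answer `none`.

(1,2), (1,3), (2,0), (2,2), (2,3)

Row 0: (0,0)S 1/1 ok
Row 1: (1,0)S 1/2 ok · (1,2)N 0/2 unhappy · (1,3)S 1/3 unhappy · (1,4)S 1/1 ok
Row 2: (2,0)N 0/1 unhappy · (2,2)S 1/3 unhappy · (2,3)N 1/3 unhappy
Row 3: (3,2)S 1/2 ok · (3,3)N 1/2 ok
Row 4: (4,0)S 0/0 ok · (4,4)N 1/1 ok
Row 5: (5,1)S 0/0 ok · (5,3)N 2/2 ok · (5,4)N 3/3 ok
Row 6: (6,0)N 0/0 ok · (6,3)N 2/2 ok · (6,4)N 2/2 ok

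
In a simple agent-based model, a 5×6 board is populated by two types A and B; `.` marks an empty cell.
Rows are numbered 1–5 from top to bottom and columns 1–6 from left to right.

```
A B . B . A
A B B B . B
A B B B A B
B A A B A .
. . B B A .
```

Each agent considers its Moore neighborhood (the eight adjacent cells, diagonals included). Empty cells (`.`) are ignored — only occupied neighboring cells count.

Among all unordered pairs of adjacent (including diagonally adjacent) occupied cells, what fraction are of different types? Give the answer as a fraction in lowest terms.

15/29

Scan each occupied cell's neighbors to the right and below (and the two forward diagonals) so each pair is counted once.
Row 1: A(1,1)–B(1,2)≠ A(1,1)–A(2,1)= A(1,1)–B(2,2)≠ B(1,2)–B(2,2)= B(1,2)–B(2,3)= B(1,2)–A(2,1)≠ B(1,4)–B(2,4)= B(1,4)–B(2,3)= A(1,6)–B(2,6)≠  → 4/9 unlike.
Row 2: A(2,1)–B(2,2)≠ A(2,1)–A(3,1)= A(2,1)–B(3,2)≠ B(2,2)–B(2,3)= B(2,2)–B(3,2)= B(2,2)–B(3,3)= B(2,2)–A(3,1)≠ B(2,3)–B(2,4)= B(2,3)–B(3,3)= B(2,3)–B(3,4)= B(2,3)–B(3,2)= B(2,4)–B(3,4)= B(2,4)–A(3,5)≠ B(2,4)–B(3,3)= B(2,6)–B(3,6)= B(2,6)–A(3,5)≠  → 5/16 unlike.
Row 3: A(3,1)–B(3,2)≠ A(3,1)–B(4,1)≠ A(3,1)–A(4,2)= B(3,2)–B(3,3)= B(3,2)–A(4,2)≠ B(3,2)–A(4,3)≠ B(3,2)–B(4,1)= B(3,3)–B(3,4)= B(3,3)–A(4,3)≠ B(3,3)–B(4,4)= B(3,3)–A(4,2)≠ B(3,4)–A(3,5)≠ B(3,4)–B(4,4)= B(3,4)–A(4,5)≠ B(3,4)–A(4,3)≠ A(3,5)–B(3,6)≠ A(3,5)–A(4,5)= A(3,5)–B(4,4)≠ B(3,6)–A(4,5)≠  → 12/19 unlike.
Row 4: B(4,1)–A(4,2)≠ A(4,2)–A(4,3)= A(4,2)–B(5,3)≠ A(4,3)–B(4,4)≠ A(4,3)–B(5,3)≠ A(4,3)–B(5,4)≠ B(4,4)–A(4,5)≠ B(4,4)–B(5,4)= B(4,4)–A(5,5)≠ B(4,4)–B(5,3)= A(4,5)–A(5,5)= A(4,5)–B(5,4)≠  → 8/12 unlike.
Row 5: B(5,3)–B(5,4)= B(5,4)–A(5,5)≠  → 1/2 unlike.
Total adjacent occupied pairs: 58; unlike-type pairs: 30.
30/58 reduces to 15/29.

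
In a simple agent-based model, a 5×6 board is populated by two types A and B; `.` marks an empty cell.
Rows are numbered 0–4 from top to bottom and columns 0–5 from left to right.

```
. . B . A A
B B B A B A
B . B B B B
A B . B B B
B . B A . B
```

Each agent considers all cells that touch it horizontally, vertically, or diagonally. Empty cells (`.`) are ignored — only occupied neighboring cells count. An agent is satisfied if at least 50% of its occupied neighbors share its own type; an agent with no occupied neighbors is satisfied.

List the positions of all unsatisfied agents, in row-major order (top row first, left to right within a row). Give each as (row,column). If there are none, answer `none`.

(0,2)B 2/3 ok
(0,4)A 3/4 ok
(0,5)A 2/3 ok
(1,0)B 2/2 ok
(1,1)B 5/5 ok
(1,2)B 4/5 ok
(1,3)A 1/7 unhappy
(1,4)B 3/7 unhappy
(1,5)A 2/5 unhappy
(2,0)B 3/4 ok
(2,2)B 5/6 ok
(2,3)B 6/7 ok
(2,4)B 6/8 ok
(2,5)B 4/5 ok
(3,0)A 0/3 unhappy
(3,1)B 4/5 ok
(3,3)B 5/6 ok
(3,4)B 6/7 ok
(3,5)B 4/4 ok
(4,0)B 1/2 ok
(4,2)B 2/3 ok
(4,3)A 0/3 unhappy
(4,5)B 2/2 ok

(1,3), (1,4), (1,5), (3,0), (4,3)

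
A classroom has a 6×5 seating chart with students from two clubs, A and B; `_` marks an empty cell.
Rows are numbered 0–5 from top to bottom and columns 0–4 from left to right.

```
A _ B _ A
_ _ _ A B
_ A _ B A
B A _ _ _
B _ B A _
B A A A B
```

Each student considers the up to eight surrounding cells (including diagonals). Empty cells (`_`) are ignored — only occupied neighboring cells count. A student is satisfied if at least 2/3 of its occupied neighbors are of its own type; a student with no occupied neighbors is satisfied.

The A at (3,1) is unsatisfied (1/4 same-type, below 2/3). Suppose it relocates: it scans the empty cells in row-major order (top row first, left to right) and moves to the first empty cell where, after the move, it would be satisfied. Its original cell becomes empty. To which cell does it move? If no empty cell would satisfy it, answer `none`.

(1,0)

Vacating (3,1). Empty cells in order:
  (0,1): 1/2 same-type → still unsatisfied.
  (0,3): 2/4 same-type → still unsatisfied.
  (1,0): 2/2 same-type → satisfied — stop here.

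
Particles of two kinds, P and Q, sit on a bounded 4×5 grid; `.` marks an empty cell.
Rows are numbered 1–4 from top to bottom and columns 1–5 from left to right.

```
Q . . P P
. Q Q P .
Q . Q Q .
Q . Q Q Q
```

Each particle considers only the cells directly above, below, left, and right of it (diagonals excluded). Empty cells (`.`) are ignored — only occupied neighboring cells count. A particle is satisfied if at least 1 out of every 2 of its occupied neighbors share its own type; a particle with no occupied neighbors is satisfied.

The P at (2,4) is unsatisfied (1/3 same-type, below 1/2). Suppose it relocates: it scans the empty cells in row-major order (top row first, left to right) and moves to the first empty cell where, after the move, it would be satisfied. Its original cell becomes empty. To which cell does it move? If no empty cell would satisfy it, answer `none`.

(1,3)

Vacating (2,4). Empty cells in order:
  (1,2): 0/2 same-type → still unsatisfied.
  (1,3): 1/2 same-type → satisfied — stop here.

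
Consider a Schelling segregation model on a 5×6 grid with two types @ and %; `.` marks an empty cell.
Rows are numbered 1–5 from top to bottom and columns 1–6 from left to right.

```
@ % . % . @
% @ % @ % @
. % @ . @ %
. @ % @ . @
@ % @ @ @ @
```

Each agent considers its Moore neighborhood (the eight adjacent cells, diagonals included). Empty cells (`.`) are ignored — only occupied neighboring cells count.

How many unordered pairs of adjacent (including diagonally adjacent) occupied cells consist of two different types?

Scan each occupied cell's neighbors to the right and below (and the two forward diagonals) so each pair is counted once.
Row 1: @(1,1)–%(1,2)≠ @(1,1)–%(2,1)≠ @(1,1)–@(2,2)= %(1,2)–@(2,2)≠ %(1,2)–%(2,3)= %(1,2)–%(2,1)= %(1,4)–@(2,4)≠ %(1,4)–%(2,5)= %(1,4)–%(2,3)= @(1,6)–@(2,6)= @(1,6)–%(2,5)≠  → 5/11 unlike.
Row 2: %(2,1)–@(2,2)≠ %(2,1)–%(3,2)= @(2,2)–%(2,3)≠ @(2,2)–%(3,2)≠ @(2,2)–@(3,3)= %(2,3)–@(2,4)≠ %(2,3)–@(3,3)≠ %(2,3)–%(3,2)= @(2,4)–%(2,5)≠ @(2,4)–@(3,5)= @(2,4)–@(3,3)= %(2,5)–@(2,6)≠ %(2,5)–@(3,5)≠ %(2,5)–%(3,6)= @(2,6)–%(3,6)≠ @(2,6)–@(3,5)=  → 9/16 unlike.
Row 3: %(3,2)–@(3,3)≠ %(3,2)–@(4,2)≠ %(3,2)–%(4,3)= @(3,3)–%(4,3)≠ @(3,3)–@(4,4)= @(3,3)–@(4,2)= @(3,5)–%(3,6)≠ @(3,5)–@(4,6)= @(3,5)–@(4,4)= %(3,6)–@(4,6)≠  → 5/10 unlike.
Row 4: @(4,2)–%(4,3)≠ @(4,2)–%(5,2)≠ @(4,2)–@(5,3)= @(4,2)–@(5,1)= %(4,3)–@(4,4)≠ %(4,3)–@(5,3)≠ %(4,3)–@(5,4)≠ %(4,3)–%(5,2)= @(4,4)–@(5,4)= @(4,4)–@(5,5)= @(4,4)–@(5,3)= @(4,6)–@(5,6)= @(4,6)–@(5,5)=  → 5/13 unlike.
Row 5: @(5,1)–%(5,2)≠ %(5,2)–@(5,3)≠ @(5,3)–@(5,4)= @(5,4)–@(5,5)= @(5,5)–@(5,6)=  → 2/5 unlike.
Total adjacent occupied pairs: 55; unlike-type pairs: 26.

26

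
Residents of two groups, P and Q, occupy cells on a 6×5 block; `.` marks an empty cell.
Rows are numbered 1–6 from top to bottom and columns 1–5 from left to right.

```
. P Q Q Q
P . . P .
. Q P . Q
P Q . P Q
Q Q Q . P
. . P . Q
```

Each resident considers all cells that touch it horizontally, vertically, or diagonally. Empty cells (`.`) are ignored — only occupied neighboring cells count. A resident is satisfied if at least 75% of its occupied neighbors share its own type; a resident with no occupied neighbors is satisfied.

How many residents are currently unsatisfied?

(1,2)P 1/2 unhappy
(1,3)Q 1/3 unhappy
(1,4)Q 2/3 unhappy
(1,5)Q 1/2 unhappy
(2,1)P 1/2 unhappy
(2,4)P 1/5 unhappy
(3,2)Q 1/4 unhappy
(3,3)P 2/4 unhappy
(3,5)Q 1/3 unhappy
(4,1)P 0/4 unhappy
(4,2)Q 4/6 unhappy
(4,4)P 2/5 unhappy
(4,5)Q 1/3 unhappy
(5,1)Q 2/3 unhappy
(5,2)Q 3/5 unhappy
(5,3)Q 2/4 unhappy
(5,5)P 1/3 unhappy
(6,3)P 0/2 unhappy
(6,5)Q 0/1 unhappy
Unsatisfied: (1,2), (1,3), (1,4), (1,5), (2,1), (2,4), (3,2), (3,3), (3,5), (4,1), (4,2), (4,4), (4,5), (5,1), (5,2), (5,3), (5,5), (6,3), (6,5) — 19 in total.

19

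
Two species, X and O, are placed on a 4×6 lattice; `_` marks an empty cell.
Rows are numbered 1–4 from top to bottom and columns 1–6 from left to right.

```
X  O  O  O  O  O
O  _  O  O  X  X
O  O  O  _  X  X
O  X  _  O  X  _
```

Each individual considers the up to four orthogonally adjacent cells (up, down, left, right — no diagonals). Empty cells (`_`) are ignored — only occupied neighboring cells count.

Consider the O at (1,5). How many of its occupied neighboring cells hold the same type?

2

Occupied neighbors of (1,5): (2,5)=X, (1,4)=O, (1,6)=O.
Same type (O): 2 of 3.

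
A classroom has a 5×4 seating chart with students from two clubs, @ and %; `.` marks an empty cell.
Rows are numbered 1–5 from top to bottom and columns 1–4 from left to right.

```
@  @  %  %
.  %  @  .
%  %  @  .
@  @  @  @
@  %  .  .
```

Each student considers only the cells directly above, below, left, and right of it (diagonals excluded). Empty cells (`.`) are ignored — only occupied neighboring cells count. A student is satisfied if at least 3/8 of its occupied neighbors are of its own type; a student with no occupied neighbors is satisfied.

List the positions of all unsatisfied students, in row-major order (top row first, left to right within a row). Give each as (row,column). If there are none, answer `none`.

(1,2), (1,3), (2,2), (2,3), (5,2)

Row 1: (1,1)@ 1/1 ok · (1,2)@ 1/3 unhappy · (1,3)% 1/3 unhappy · (1,4)% 1/1 ok
Row 2: (2,2)% 1/3 unhappy · (2,3)@ 1/3 unhappy
Row 3: (3,1)% 1/2 ok · (3,2)% 2/4 ok · (3,3)@ 2/3 ok
Row 4: (4,1)@ 2/3 ok · (4,2)@ 2/4 ok · (4,3)@ 3/3 ok · (4,4)@ 1/1 ok
Row 5: (5,1)@ 1/2 ok · (5,2)% 0/2 unhappy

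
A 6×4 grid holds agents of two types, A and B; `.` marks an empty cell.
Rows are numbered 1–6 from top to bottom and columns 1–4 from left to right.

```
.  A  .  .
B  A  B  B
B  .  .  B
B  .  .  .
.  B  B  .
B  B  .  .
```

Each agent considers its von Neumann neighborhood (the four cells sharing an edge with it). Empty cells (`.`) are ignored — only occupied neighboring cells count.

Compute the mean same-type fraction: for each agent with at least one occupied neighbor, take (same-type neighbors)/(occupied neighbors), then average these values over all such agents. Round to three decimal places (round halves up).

0.861

(1,2)A 1/1
(2,1)B 1/2
(2,2)A 1/3
(2,3)B 1/2
(2,4)B 2/2
(3,1)B 2/2
(3,4)B 1/1
(4,1)B 1/1
(5,2)B 2/2
(5,3)B 1/1
(6,1)B 1/1
(6,2)B 2/2
Sum over 12 agents: 1/1 + 1/2 + 1/3 + 1/2 + 2/2 + 2/2 + 1/1 + 1/1 + 2/2 + 1/1 + 1/1 + 2/2 = 31/3; mean = 31/3 ÷ 12 = 31/36 = 0.861111… → 0.861.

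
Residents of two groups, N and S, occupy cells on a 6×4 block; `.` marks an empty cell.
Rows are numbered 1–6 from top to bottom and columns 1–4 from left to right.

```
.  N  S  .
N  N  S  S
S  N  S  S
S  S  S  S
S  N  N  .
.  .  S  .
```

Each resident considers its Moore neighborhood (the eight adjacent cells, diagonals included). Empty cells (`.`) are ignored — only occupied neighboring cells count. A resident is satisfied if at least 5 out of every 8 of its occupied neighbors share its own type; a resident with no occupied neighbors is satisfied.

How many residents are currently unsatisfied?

Row 1: (1,2)N 2/4 unhappy · (1,3)S 2/4 unhappy
Row 2: (2,1)N 3/4 ok · (2,2)N 3/7 unhappy · (2,3)S 4/7 unhappy · (2,4)S 4/4 ok
Row 3: (3,1)S 2/5 unhappy · (3,2)N 2/8 unhappy · (3,3)S 6/8 ok · (3,4)S 5/5 ok
Row 4: (4,1)S 3/5 unhappy · (4,2)S 5/8 ok · (4,3)S 4/7 unhappy · (4,4)S 3/4 ok
Row 5: (5,1)S 2/3 ok · (5,2)N 1/6 unhappy · (5,3)N 1/5 unhappy
Row 6: (6,3)S 0/2 unhappy
Unsatisfied: (1,2), (1,3), (2,2), (2,3), (3,1), (3,2), (4,1), (4,3), (5,2), (5,3), (6,3) — 11 in total.

11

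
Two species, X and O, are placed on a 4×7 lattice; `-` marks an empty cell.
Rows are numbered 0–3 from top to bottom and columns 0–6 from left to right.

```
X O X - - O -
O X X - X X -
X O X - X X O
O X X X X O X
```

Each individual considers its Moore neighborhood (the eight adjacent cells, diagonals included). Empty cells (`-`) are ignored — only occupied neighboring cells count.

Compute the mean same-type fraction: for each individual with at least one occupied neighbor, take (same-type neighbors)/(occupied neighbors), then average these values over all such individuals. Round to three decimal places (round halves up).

0.519

Row 0: (0,0)X 1/3 · (0,1)O 1/5 · (0,2)X 2/3 · (0,5)O 0/2
Row 1: (1,0)O 2/5 · (1,1)X 5/8 · (1,2)X 3/5 · (1,4)X 3/4 · (1,5)X 3/5
Row 2: (2,0)X 2/5 · (2,1)O 2/8 · (2,2)X 5/6 · (2,4)X 5/6 · (2,5)X 5/7 · (2,6)O 1/4
Row 3: (3,0)O 1/3 · (3,1)X 3/5 · (3,2)X 3/4 · (3,3)X 4/4 · (3,4)X 3/4 · (3,5)O 1/5 · (3,6)X 1/3
Sum over 22 individuals: 1/3 + 1/5 + 2/3 + 0/2 + 2/5 + 5/8 + 3/5 + 3/4 + 3/5 + 2/5 + 2/8 + 5/6 + 5/6 + 5/7 + 1/4 + 1/3 + 3/5 + 3/4 + 4/4 + 3/4 + 1/5 + 1/3 = 1919/168; mean = 1919/168 ÷ 22 = 1919/3696 = 0.519209… → 0.519.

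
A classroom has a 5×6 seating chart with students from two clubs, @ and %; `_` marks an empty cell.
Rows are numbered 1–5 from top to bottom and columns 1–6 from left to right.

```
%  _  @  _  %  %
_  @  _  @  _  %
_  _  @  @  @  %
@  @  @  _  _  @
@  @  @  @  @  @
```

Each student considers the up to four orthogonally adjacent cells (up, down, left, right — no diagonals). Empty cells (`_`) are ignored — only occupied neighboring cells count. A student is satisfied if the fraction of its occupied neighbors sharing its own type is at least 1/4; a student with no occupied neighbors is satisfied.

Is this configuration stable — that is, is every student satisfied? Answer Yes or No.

Yes

(1,1)% 0/0 satisfied
(1,3)@ 0/0 satisfied
(1,5)% 1/1 satisfied
(1,6)% 2/2 satisfied
(2,2)@ 0/0 satisfied
(2,4)@ 1/1 satisfied
(2,6)% 2/2 satisfied
(3,3)@ 2/2 satisfied
(3,4)@ 3/3 satisfied
(3,5)@ 1/2 satisfied
(3,6)% 1/3 satisfied
(4,1)@ 2/2 satisfied
(4,2)@ 3/3 satisfied
(4,3)@ 3/3 satisfied
(4,6)@ 1/2 satisfied
(5,1)@ 2/2 satisfied
(5,2)@ 3/3 satisfied
(5,3)@ 3/3 satisfied
(5,4)@ 2/2 satisfied
(5,5)@ 2/2 satisfied
(5,6)@ 2/2 satisfied
All meet the threshold, so the configuration is stable.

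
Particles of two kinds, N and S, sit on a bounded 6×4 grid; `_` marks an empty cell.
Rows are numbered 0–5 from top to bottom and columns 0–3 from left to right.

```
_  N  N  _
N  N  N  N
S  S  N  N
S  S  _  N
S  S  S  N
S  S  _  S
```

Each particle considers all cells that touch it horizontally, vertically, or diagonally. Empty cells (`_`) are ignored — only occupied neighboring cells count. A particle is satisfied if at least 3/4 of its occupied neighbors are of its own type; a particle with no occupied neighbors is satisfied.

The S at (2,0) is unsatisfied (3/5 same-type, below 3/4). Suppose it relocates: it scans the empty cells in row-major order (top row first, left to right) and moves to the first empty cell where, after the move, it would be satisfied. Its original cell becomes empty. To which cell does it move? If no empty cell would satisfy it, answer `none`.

Vacating (2,0). Empty cells in order:
  (0,0): 0/3 same-type → still unsatisfied.
  (0,3): 0/3 same-type → still unsatisfied.
  (3,2): 4/8 same-type → still unsatisfied.
  (5,2): 4/5 same-type → satisfied — stop here.

(5,2)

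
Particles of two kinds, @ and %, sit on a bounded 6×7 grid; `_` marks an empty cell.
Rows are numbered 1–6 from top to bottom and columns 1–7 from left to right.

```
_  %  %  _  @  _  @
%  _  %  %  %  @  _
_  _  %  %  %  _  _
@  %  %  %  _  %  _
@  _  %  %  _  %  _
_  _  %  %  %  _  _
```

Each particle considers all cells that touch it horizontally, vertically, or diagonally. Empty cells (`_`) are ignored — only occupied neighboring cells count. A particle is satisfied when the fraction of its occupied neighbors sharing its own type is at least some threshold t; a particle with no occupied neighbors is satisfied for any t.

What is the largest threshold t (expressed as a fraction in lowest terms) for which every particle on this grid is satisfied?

1/3

Row 1: (1,2)% 3/3 · (1,3)% 3/3 · (1,5)@ 1/3 · (1,7)@ 1/1
Row 2: (2,1)% 1/1 · (2,3)% 5/5 · (2,4)% 6/7 · (2,5)% 3/5 · (2,6)@ 2/4
Row 3: (3,3)% 6/6 · (3,4)% 7/7 · (3,5)% 5/6
Row 4: (4,1)@ 1/2 · (4,2)% 3/5 · (4,3)% 6/6 · (4,4)% 6/6 · (4,6)% 2/2
Row 5: (5,1)@ 1/2 · (5,3)% 6/6 · (5,4)% 6/6 · (5,6)% 2/2
Row 6: (6,3)% 3/3 · (6,4)% 4/4 · (6,5)% 3/3
The smallest same-type fraction is 1/3 at (1,5), which reduces to 1/3. Any threshold above that leaves this particle unsatisfied.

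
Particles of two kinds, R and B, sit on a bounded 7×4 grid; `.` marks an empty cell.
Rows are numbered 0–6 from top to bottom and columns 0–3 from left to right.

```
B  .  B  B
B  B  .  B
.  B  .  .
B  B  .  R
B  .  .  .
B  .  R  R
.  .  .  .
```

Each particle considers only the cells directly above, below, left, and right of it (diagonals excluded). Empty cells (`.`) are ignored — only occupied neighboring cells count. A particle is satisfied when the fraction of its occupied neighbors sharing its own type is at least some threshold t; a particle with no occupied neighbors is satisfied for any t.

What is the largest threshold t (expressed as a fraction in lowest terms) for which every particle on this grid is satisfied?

(0,0)B 1/1
(0,2)B 1/1
(0,3)B 2/2
(1,0)B 2/2
(1,1)B 2/2
(1,3)B 1/1
(2,1)B 2/2
(3,0)B 2/2
(3,1)B 2/2
(3,3)R — no occupied neighbors
(4,0)B 2/2
(5,0)B 1/1
(5,2)R 1/1
(5,3)R 1/1
The smallest same-type fraction is 1/1 at (0,0), which reduces to 1/1. Any threshold above that leaves this particle unsatisfied.

1/1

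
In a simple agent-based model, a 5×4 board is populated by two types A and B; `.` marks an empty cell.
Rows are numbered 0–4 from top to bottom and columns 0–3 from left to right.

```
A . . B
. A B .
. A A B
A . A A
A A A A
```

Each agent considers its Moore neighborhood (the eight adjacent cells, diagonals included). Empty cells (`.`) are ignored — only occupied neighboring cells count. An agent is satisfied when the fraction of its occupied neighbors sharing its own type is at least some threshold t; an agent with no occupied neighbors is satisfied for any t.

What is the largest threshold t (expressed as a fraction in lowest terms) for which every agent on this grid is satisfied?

(0,0)A 1/1
(0,3)B 1/1
(1,1)A 3/4
(1,2)B 2/5
(2,1)A 4/5
(2,2)A 4/6
(2,3)B 1/4
(3,0)A 3/3
(3,2)A 6/7
(3,3)A 4/5
(4,0)A 2/2
(4,1)A 4/4
(4,2)A 4/4
(4,3)A 3/3
The smallest same-type fraction is 1/4 at (2,3), which reduces to 1/4. Any threshold above that leaves this agent unsatisfied.

1/4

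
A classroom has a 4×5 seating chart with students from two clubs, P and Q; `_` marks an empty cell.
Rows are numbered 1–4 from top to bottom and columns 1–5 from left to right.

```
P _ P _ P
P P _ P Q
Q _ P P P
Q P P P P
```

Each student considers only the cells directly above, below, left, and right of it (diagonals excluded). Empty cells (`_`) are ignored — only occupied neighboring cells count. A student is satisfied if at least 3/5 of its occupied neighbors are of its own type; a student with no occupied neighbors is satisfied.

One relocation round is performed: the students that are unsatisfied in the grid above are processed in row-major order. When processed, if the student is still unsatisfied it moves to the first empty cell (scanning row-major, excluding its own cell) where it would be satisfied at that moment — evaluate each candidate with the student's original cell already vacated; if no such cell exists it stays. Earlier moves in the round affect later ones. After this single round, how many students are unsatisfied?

Initially unsatisfied (in order): (1,5), (2,4), (2,5), (3,1), (4,1), (4,2).
  (1,5) → (1,2).
  (2,4) → (1,4).
  (2,5): no empty cell satisfies it; stays.
  (3,1): no empty cell satisfies it; stays.
  (4,1): no empty cell satisfies it; stays.
  (4,2) → (2,3).
Resulting grid:
P P P P _
P P P _ Q
Q _ P P P
Q _ P P P
Unsatisfied now: (2,5), (3,1).

2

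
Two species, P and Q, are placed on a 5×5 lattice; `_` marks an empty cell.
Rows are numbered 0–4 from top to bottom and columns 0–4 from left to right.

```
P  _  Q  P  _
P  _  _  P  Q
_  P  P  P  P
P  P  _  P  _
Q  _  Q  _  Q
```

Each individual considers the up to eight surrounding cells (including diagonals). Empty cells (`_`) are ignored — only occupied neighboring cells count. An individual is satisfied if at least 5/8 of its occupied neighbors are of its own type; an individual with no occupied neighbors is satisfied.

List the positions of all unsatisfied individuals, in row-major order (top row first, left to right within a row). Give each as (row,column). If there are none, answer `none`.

(0,2), (0,3), (1,4), (3,1), (3,3), (4,0), (4,2), (4,4)

Row 0: (0,0)P 1/1 ✓ · (0,2)Q 0/2 ✗ · (0,3)P 1/3 ✗
Row 1: (1,0)P 2/2 ✓ · (1,3)P 4/6 ✓ · (1,4)Q 0/4 ✗
Row 2: (2,1)P 4/4 ✓ · (2,2)P 5/5 ✓ · (2,3)P 4/5 ✓ · (2,4)P 3/4 ✓
Row 3: (3,0)P 2/3 ✓ · (3,1)P 3/5 ✗ · (3,3)P 3/5 ✗
Row 4: (4,0)Q 0/2 ✗ · (4,2)Q 0/2 ✗ · (4,4)Q 0/1 ✗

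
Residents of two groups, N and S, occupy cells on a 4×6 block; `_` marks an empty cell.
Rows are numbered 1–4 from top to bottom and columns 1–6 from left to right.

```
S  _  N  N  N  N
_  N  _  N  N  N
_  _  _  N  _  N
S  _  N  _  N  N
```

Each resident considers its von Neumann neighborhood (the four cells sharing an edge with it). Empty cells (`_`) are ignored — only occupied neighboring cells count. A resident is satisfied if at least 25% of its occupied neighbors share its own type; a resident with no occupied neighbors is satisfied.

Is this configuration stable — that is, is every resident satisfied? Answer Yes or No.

Yes

Row 1: (1,1)S 0/0 ok · (1,3)N 1/1 ok · (1,4)N 3/3 ok · (1,5)N 3/3 ok · (1,6)N 2/2 ok
Row 2: (2,2)N 0/0 ok · (2,4)N 3/3 ok · (2,5)N 3/3 ok · (2,6)N 3/3 ok
Row 3: (3,4)N 1/1 ok · (3,6)N 2/2 ok
Row 4: (4,1)S 0/0 ok · (4,3)N 0/0 ok · (4,5)N 1/1 ok · (4,6)N 2/2 ok
All meet the threshold, so the configuration is stable.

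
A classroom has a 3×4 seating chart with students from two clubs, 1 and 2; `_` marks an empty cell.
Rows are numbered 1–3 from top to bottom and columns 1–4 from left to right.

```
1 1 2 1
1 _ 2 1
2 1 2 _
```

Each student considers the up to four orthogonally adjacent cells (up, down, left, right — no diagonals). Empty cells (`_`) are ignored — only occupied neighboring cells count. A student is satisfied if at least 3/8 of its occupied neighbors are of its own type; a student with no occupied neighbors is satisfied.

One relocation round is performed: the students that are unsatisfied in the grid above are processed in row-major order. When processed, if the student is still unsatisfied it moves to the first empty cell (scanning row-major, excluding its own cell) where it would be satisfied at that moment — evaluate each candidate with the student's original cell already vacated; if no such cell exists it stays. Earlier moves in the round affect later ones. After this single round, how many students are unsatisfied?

3

Initially unsatisfied (in order): (1,3), (3,1), (3,2).
  (1,3) → (3,4).
  (3,1): no empty cell satisfies it; stays.
  (3,2) → (1,3).
Resulting grid:
1 1 1 1
1 _ 2 1
2 _ 2 2
Unsatisfied now: (2,3), (2,4), (3,1).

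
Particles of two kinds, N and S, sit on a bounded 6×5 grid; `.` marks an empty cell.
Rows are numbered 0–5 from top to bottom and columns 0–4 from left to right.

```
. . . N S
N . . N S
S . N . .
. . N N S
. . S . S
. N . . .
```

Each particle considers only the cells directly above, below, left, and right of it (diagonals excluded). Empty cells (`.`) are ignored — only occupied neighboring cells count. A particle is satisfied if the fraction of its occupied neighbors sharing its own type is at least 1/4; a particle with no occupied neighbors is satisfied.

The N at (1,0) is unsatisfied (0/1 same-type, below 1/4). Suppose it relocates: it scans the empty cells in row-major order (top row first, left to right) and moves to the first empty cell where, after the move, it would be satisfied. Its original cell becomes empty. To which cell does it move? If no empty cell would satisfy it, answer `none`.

(0,0)

Vacating (1,0). Empty cells in order:
  (0,0): 0/0 same-type → satisfied — stop here.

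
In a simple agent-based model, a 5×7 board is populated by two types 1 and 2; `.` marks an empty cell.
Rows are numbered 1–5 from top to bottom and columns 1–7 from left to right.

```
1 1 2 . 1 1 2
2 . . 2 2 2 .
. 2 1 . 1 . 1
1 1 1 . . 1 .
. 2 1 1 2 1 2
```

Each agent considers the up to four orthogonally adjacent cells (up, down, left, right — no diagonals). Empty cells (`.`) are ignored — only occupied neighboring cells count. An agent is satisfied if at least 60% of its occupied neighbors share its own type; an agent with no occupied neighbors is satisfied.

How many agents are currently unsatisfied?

(1,1)1 1/2 not
(1,2)1 1/2 not
(1,3)2 0/1 not
(1,5)1 1/2 not
(1,6)1 1/3 not
(1,7)2 0/1 not
(2,1)2 0/1 not
(2,4)2 1/1 satisfied
(2,5)2 2/4 not
(2,6)2 1/2 not
(3,2)2 0/2 not
(3,3)1 1/2 not
(3,5)1 0/1 not
(3,7)1 0/0 satisfied
(4,1)1 1/1 satisfied
(4,2)1 2/4 not
(4,3)1 3/3 satisfied
(4,6)1 1/1 satisfied
(5,2)2 0/2 not
(5,3)1 2/3 satisfied
(5,4)1 1/2 not
(5,5)2 0/2 not
(5,6)1 1/3 not
(5,7)2 0/1 not
Unsatisfied: (1,1), (1,2), (1,3), (1,5), (1,6), (1,7), (2,1), (2,5), (2,6), (3,2), (3,3), (3,5), (4,2), (5,2), (5,4), (5,5), (5,6), (5,7) — 18 in total.

18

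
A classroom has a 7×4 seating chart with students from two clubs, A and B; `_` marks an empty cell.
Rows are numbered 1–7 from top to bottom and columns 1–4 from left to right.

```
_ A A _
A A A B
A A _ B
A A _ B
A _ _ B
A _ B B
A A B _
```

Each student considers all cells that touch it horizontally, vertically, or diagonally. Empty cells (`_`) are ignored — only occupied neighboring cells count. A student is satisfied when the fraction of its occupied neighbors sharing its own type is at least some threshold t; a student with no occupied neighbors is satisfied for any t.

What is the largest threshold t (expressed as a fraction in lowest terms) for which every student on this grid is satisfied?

1/3

(1,2)A 4/4
(1,3)A 3/4
(2,1)A 4/4
(2,2)A 6/6
(2,3)A 4/6
(2,4)B 1/3
(3,1)A 5/5
(3,2)A 6/6
(3,4)B 2/3
(4,1)A 4/4
(4,2)A 4/4
(4,4)B 2/2
(5,1)A 3/3
(5,4)B 3/3
(6,1)A 3/3
(6,3)B 3/4
(6,4)B 3/3
(7,1)A 2/2
(7,2)A 2/4
(7,3)B 2/3
The smallest same-type fraction is 1/3 at (2,4), which reduces to 1/3. Any threshold above that leaves this student unsatisfied.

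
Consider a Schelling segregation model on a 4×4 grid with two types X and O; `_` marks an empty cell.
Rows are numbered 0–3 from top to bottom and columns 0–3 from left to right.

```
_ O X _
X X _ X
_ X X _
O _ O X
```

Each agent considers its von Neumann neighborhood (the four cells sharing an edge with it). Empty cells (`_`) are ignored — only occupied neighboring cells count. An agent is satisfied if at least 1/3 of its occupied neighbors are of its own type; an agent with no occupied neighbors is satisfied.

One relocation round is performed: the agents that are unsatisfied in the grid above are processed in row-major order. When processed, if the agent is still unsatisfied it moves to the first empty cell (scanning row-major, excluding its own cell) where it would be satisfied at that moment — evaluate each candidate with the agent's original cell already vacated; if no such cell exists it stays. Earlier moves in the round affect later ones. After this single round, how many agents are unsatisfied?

Initially unsatisfied (in order): (0,1), (0,2), (3,2), (3,3).
  (0,1) → (2,0).
  (0,2): now satisfied by earlier moves; stays.
  (3,2) → (3,1).
  (3,3): now satisfied by earlier moves; stays.
Resulting grid:
_ _ X _
X X _ X
O X X _
O O _ X
All satisfied now.

0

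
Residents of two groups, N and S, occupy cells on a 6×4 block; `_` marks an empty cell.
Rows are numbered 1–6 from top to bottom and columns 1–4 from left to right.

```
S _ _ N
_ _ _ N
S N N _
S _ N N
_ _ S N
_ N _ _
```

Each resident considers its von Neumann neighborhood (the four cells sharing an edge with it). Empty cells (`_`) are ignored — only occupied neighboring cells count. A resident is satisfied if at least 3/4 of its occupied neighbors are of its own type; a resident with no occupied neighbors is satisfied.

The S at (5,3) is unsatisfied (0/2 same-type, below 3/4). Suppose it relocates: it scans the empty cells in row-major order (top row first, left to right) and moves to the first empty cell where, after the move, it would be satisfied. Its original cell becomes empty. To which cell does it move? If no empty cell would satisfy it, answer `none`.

(1,2)

Vacating (5,3). Empty cells in order:
  (1,2): 1/1 same-type → satisfied — stop here.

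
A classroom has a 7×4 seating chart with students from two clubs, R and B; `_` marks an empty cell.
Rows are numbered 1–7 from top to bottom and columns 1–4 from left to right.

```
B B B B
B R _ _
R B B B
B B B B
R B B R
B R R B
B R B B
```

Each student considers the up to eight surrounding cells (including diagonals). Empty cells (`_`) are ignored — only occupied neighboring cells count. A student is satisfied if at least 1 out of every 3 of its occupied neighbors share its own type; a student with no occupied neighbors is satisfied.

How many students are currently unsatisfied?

(1,1)B 2/3 ✓
(1,2)B 3/4 ✓
(1,3)B 2/3 ✓
(1,4)B 1/1 ✓
(2,1)B 3/5 ✓
(2,2)R 1/7 ✗
(3,1)R 1/5 ✗
(3,2)B 5/7 ✓
(3,3)B 5/6 ✓
(3,4)B 3/3 ✓
(4,1)B 3/5 ✓
(4,2)B 6/8 ✓
(4,3)B 7/8 ✓
(4,4)B 4/5 ✓
(5,1)R 1/5 ✗
(5,2)B 5/8 ✓
(5,3)B 5/8 ✓
(5,4)R 1/5 ✗
(6,1)B 2/5 ✓
(6,2)R 3/8 ✓
(6,3)R 3/8 ✓
(6,4)B 3/5 ✓
(7,1)B 1/3 ✓
(7,2)R 2/5 ✓
(7,3)B 2/5 ✓
(7,4)B 2/3 ✓
Unsatisfied: (2,2), (3,1), (5,1), (5,4) — 4 in total.

4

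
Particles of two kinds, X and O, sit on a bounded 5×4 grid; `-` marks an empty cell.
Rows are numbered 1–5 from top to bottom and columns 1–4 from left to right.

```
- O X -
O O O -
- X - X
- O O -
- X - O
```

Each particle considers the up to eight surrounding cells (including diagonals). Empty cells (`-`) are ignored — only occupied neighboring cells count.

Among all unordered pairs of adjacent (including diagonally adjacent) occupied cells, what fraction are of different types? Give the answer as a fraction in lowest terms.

12/19

Scan each occupied cell's neighbors to the right and below (and the two forward diagonals) so each pair is counted once.
From row 1: 3 unlike of 6 pairs (running 3/6).
From row 2: 4 unlike of 6 pairs (running 7/12).
From row 3: 3 unlike of 3 pairs (running 10/15).
From row 4: 2 unlike of 4 pairs (running 12/19).
Total adjacent occupied pairs: 19; unlike-type pairs: 12.
12/19 is already in lowest terms.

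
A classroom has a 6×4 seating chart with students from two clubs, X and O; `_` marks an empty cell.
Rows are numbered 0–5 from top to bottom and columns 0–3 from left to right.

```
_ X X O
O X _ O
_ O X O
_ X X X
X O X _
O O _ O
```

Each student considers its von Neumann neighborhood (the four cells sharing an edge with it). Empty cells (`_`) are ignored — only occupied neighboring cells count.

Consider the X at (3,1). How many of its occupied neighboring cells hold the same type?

1

Occupied neighbors of (3,1): (2,1)=O, (4,1)=O, (3,2)=X.
Same type (X): 1 of 3.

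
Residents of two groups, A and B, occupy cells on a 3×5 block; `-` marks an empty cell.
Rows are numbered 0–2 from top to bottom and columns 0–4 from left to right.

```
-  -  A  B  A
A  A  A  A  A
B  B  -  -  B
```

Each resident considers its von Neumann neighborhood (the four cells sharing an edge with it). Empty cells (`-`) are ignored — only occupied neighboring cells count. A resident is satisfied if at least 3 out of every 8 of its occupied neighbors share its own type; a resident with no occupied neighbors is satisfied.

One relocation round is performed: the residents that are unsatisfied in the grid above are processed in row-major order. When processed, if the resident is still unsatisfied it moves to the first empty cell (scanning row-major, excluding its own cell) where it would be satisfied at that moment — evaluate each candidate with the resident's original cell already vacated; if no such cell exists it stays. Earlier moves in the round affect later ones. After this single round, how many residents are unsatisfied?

Initially unsatisfied (in order): (0,3), (2,4).
  (0,3) → (2,2).
  (2,4) → (2,3).
Resulting grid:
- - A - A
A A A A A
B B B B -
All satisfied now.

0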